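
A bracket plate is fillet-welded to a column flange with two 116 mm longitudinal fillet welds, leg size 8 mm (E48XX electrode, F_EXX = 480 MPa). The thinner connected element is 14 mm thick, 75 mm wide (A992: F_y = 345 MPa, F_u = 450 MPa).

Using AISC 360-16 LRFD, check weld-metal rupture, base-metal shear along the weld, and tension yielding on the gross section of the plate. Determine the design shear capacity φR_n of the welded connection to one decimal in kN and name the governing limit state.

Weld metal: throat = 0.707×8 = 5.656 mm, L = 2×116 = 232 mm. φR_n = 0.75 × 0.6 × 480 × 5.656 × 232 = 283.4 kN.
Base metal shear (14 mm plate): yield φR_n = 1.0×0.6×345×14×232 = 672.3 kN; rupture φR_n = 0.75×0.6×450×14×232 = 657.7 kN; take 657.7 kN (rupture).
Tension yield (gross): A_g = 75×14 = 1050 mm². φR_n = 0.90 × 345 × 1050 = 326.0 kN.
Governing: min(283.4, 657.7, 326.0) = 283.4 kN → weld metal.

283.4 kN (weld metal governs)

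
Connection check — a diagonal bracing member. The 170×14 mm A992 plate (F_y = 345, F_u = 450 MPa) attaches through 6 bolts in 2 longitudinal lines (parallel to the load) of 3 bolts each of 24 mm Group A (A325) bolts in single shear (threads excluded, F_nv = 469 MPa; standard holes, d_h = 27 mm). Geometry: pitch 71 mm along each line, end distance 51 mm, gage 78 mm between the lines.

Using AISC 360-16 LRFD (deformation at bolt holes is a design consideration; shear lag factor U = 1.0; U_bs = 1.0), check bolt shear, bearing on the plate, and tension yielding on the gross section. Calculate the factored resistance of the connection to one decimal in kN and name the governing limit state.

Bolt shear: A_b = π(24)²/4 = 452.39 mm². φR_n = 0.75 × 469 × 452.39 × 6 × 1 = 954.8 kN.
Bearing (14 mm plate, F_u = 450 MPa): end bolts L_c = 51 − 27/2 = 37.5, R_n = min(1.2×37.5×14×450, 2.4×24×14×450) = 283.5 kN/bolt; interior L_c = 71 − 27 = 44, R_n = 332.64 kN/bolt. φR_n = 0.75 × (2×283.5 + 4×332.64) = 1423.2 kN.
Tension yield (gross): A_g = 170×14 = 2380 mm². φR_n = 0.90 × 345 × 2380 = 739.0 kN.
Governing: min(954.8, 1423.2, 739.0) = 739.0 kN → gross-section yield.

739.0 kN (gross-section yield governs)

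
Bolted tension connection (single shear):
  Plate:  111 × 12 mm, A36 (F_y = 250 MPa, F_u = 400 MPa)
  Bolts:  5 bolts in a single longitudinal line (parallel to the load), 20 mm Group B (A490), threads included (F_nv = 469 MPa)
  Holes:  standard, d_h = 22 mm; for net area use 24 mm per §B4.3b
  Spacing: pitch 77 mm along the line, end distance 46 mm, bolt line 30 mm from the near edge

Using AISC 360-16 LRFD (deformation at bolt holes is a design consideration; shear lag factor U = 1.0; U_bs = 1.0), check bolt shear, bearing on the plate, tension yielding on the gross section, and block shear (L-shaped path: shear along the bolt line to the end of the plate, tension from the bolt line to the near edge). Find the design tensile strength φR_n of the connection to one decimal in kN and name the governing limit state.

299.7 kN (gross-section yield governs)

Bolt shear: A_b = π(20)²/4 = 314.16 mm². φR_n = 0.75 × 469 × 314.16 × 5 × 1 = 552.5 kN.
Bearing (12 mm plate, F_u = 400 MPa): end bolts L_c = 46 − 22/2 = 35, R_n = min(1.2×35×12×400, 2.4×20×12×400) = 201.6 kN/bolt; interior L_c = 77 − 22 = 55, R_n = 230.4 kN/bolt. φR_n = 0.75 × (1×201.6 + 4×230.4) = 842.4 kN.
Tension yield (gross): A_g = 111×12 = 1332 mm². φR_n = 0.90 × 250 × 1332 = 299.7 kN.
Block shear: shear path 1×[46+4×77] = 1×354 mm, A_gv = 4248, A_nv = 1×(354 − 4.5×24)×12 = 2952 mm²; tension to near edge: (30 − 0.5×24)×12 = 216 mm². R_n = min(0.6×400×2952, 0.6×250×4248) + 1.0×400×216 = min(708.48, 637.2) + 86.4 = 723.6 kN. φR_n = 0.75 × 723.6 = 542.7 kN.
Governing: min(552.5, 842.4, 299.7, 542.7) = 299.7 kN → gross-section yield.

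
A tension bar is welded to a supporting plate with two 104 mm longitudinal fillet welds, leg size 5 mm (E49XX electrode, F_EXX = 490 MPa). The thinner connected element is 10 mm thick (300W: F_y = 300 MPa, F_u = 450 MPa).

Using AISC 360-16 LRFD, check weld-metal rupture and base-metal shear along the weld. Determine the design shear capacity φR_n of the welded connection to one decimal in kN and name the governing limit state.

Weld metal: throat = 0.707×5 = 3.535 mm, L = 2×104 = 208 mm. φR_n = 0.75 × 0.6 × 490 × 3.535 × 208 = 162.1 kN.
Base metal shear (10 mm plate): yield φR_n = 1.0×0.6×300×10×208 = 374.4 kN; rupture φR_n = 0.75×0.6×450×10×208 = 421.2 kN; take 374.4 kN (yield).
Governing: min(162.1, 374.4) = 162.1 kN → weld metal.

162.1 kN (weld metal governs)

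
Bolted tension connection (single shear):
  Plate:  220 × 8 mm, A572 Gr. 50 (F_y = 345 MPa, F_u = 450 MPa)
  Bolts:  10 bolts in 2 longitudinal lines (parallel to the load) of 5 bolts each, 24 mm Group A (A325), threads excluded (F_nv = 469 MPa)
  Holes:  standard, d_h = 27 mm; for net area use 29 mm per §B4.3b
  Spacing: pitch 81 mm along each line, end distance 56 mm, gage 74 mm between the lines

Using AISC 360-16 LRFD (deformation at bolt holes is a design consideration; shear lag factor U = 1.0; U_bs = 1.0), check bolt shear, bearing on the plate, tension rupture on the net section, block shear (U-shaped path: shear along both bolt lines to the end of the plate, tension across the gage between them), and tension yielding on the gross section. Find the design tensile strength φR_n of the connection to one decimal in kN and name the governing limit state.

Bolt shear: A_b = π(24)²/4 = 452.39 mm². φR_n = 0.75 × 469 × 452.39 × 10 × 1 = 1591.3 kN.
Bearing (8 mm plate, F_u = 450 MPa): end bolts L_c = 56 − 27/2 = 42.5, R_n = min(1.2×42.5×8×450, 2.4×24×8×450) = 183.6 kN/bolt; interior L_c = 81 − 27 = 54, R_n = 207.36 kN/bolt. φR_n = 0.75 × (2×183.6 + 8×207.36) = 1519.6 kN.
Tension rupture (net): A_n = (220 − 2×29)×8 = 1296 mm² (U = 1.0, A_e = A_n). φR_n = 0.75 × 450 × 1296 = 437.4 kN.
Block shear: shear path 2×[56+4×81] = 2×380 mm, A_gv = 6080, A_nv = 2×(380 − 4.5×29)×8 = 3992 mm²; tension across gage: (74 − 1×29)×8 = 360 mm². R_n = min(0.6×450×3992, 0.6×345×6080) + 1.0×450×360 = min(1077.8, 1258.6) + 162 = 1239.8 kN. φR_n = 0.75 × 1239.8 = 929.9 kN.
Tension yield (gross): A_g = 220×8 = 1760 mm². φR_n = 0.90 × 345 × 1760 = 546.5 kN.
Governing: min(1591.3, 1519.6, 437.4, 929.9, 546.5) = 437.4 kN → net-section rupture.

437.4 kN (net-section rupture governs)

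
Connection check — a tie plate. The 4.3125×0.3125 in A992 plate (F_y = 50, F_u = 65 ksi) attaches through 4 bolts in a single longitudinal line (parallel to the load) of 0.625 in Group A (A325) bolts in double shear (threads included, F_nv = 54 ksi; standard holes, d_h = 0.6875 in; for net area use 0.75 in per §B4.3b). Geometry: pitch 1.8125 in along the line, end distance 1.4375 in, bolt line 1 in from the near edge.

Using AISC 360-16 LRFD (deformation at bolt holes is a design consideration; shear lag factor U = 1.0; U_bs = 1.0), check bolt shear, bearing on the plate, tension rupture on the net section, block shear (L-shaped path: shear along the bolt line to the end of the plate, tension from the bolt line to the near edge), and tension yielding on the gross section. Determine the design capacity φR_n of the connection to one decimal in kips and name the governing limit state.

48.4 kips (block shear governs)

Bolt shear: A_b = π(0.625)²/4 = 0.3068 in². φR_n = 0.75 × 54 × 0.3068 × 4 × 2 = 99.4 kips.
Bearing (0.3125 in plate, F_u = 65 ksi): end bolts L_c = 1.4375 − 0.6875/2 = 1.09375, R_n = min(1.2×1.09375×0.3125×65, 2.4×0.625×0.3125×65) = 26.66 kips/bolt; interior L_c = 1.8125 − 0.6875 = 1.125, R_n = 27.422 kips/bolt. φR_n = 0.75 × (1×26.66 + 3×27.422) = 81.7 kips.
Tension rupture (net): A_n = (4.3125 − 1×0.75)×0.3125 = 1.1133 in² (U = 1.0, A_e = A_n). φR_n = 0.75 × 65 × 1.1133 = 54.3 kips.
Block shear: shear path 1×[1.4375+3×1.8125] = 1×6.875 in, A_gv = 2.1484, A_nv = 1×(6.875 − 3.5×0.75)×0.3125 = 1.3281 in²; tension to near edge: (1 − 0.5×0.75)×0.3125 = 0.19531 in². R_n = min(0.6×65×1.3281, 0.6×50×2.1484) + 1.0×65×0.19531 = min(51.796, 64.452) + 12.695 = 64.491 kips. φR_n = 0.75 × 64.491 = 48.4 kips.
Tension yield (gross): A_g = 4.3125×0.3125 = 1.3477 in². φR_n = 0.90 × 50 × 1.3477 = 60.6 kips.
Governing: min(99.4, 81.7, 54.3, 48.4, 60.6) = 48.4 kips → block shear.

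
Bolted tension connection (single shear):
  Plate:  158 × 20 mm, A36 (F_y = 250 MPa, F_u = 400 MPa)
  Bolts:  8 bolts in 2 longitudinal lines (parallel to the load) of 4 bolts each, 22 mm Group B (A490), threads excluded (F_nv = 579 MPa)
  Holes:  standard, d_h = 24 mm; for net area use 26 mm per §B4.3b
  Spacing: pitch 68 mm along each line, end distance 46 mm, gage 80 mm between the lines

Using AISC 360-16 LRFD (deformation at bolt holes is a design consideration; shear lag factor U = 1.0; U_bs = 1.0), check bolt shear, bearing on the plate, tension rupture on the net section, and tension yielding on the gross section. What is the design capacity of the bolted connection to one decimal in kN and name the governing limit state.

636.0 kN (net-section rupture governs)

Bolt shear: A_b = π(22)²/4 = 380.13 mm². φR_n = 0.75 × 579 × 380.13 × 8 × 1 = 1320.6 kN.
Bearing (20 mm plate, F_u = 400 MPa): end bolts L_c = 46 − 24/2 = 34, R_n = min(1.2×34×20×400, 2.4×22×20×400) = 326.4 kN/bolt; interior L_c = 68 − 24 = 44, R_n = 422.4 kN/bolt. φR_n = 0.75 × (2×326.4 + 6×422.4) = 2390.4 kN.
Tension rupture (net): A_n = (158 − 2×26)×20 = 2120 mm² (U = 1.0, A_e = A_n). φR_n = 0.75 × 400 × 2120 = 636.0 kN.
Tension yield (gross): A_g = 158×20 = 3160 mm². φR_n = 0.90 × 250 × 3160 = 711.0 kN.
Governing: min(1320.6, 2390.4, 636.0, 711.0) = 636.0 kN → net-section rupture.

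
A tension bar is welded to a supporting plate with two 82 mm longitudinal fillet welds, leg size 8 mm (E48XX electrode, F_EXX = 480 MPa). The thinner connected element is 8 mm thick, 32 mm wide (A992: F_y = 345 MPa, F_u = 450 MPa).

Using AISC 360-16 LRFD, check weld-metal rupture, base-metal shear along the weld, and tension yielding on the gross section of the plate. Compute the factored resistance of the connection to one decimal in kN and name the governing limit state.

Weld metal: throat = 0.707×8 = 5.656 mm, L = 2×82 = 164 mm. φR_n = 0.75 × 0.6 × 480 × 5.656 × 164 = 200.4 kN.
Base metal shear (8 mm plate): yield φR_n = 1.0×0.6×345×8×164 = 271.6 kN; rupture φR_n = 0.75×0.6×450×8×164 = 265.7 kN; take 265.7 kN (rupture).
Tension yield (gross): A_g = 32×8 = 256 mm². φR_n = 0.90 × 345 × 256 = 79.5 kN.
Governing: min(200.4, 265.7, 79.5) = 79.5 kN → gross-section yield.

79.5 kN (gross-section yield governs)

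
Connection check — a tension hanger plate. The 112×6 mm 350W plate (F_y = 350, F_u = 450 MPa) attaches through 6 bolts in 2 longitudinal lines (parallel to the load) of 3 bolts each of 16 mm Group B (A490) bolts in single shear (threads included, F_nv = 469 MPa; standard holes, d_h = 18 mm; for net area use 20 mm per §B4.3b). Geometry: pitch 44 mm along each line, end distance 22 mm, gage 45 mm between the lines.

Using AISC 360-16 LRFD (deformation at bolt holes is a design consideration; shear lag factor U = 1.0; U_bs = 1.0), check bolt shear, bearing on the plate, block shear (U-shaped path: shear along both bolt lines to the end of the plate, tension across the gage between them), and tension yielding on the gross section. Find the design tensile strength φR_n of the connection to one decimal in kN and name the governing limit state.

Bolt shear: A_b = π(16)²/4 = 201.06 mm². φR_n = 0.75 × 469 × 201.06 × 6 × 1 = 424.3 kN.
Bearing (6 mm plate, F_u = 450 MPa): end bolts L_c = 22 − 18/2 = 13, R_n = min(1.2×13×6×450, 2.4×16×6×450) = 42.12 kN/bolt; interior L_c = 44 − 18 = 26, R_n = 84.24 kN/bolt. φR_n = 0.75 × (2×42.12 + 4×84.24) = 315.9 kN.
Block shear: shear path 2×[22+2×44] = 2×110 mm, A_gv = 1320, A_nv = 2×(110 − 2.5×20)×6 = 720 mm²; tension across gage: (45 − 1×20)×6 = 150 mm². R_n = min(0.6×450×720, 0.6×350×1320) + 1.0×450×150 = min(194.4, 277.2) + 67.5 = 261.9 kN. φR_n = 0.75 × 261.9 = 196.4 kN.
Tension yield (gross): A_g = 112×6 = 672 mm². φR_n = 0.90 × 350 × 672 = 211.7 kN.
Governing: min(424.3, 315.9, 196.4, 211.7) = 196.4 kN → block shear.

196.4 kN (block shear governs)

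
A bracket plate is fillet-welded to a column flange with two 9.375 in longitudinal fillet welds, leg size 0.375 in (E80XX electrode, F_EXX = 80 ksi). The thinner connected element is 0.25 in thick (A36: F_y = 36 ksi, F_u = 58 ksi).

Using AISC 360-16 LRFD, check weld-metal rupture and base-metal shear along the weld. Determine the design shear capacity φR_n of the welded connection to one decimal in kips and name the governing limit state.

Weld metal: throat = 0.707×0.375 = 0.26513 in, L = 2×9.375 = 18.75 in. φR_n = 0.75 × 0.6 × 80 × 0.26513 × 18.75 = 179.0 kips.
Base metal shear (0.25 in plate): yield φR_n = 1.0×0.6×36×0.25×18.75 = 101.3 kips; rupture φR_n = 0.75×0.6×58×0.25×18.75 = 122.3 kips; take 101.3 kips (yield).
Governing: min(179.0, 101.3) = 101.3 kips → base-metal shear.

101.3 kips (base-metal shear governs)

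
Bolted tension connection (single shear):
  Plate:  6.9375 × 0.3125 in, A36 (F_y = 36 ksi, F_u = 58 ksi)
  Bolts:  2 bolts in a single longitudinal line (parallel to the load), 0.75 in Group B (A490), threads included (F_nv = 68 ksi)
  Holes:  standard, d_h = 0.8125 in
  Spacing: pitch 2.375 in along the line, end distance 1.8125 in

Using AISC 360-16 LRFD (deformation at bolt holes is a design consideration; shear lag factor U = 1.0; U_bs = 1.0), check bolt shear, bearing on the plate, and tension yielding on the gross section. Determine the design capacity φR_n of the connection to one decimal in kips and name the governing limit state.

Bolt shear: A_b = π(0.75)²/4 = 0.44179 in². φR_n = 0.75 × 68 × 0.44179 × 2 × 1 = 45.1 kips.
Bearing (0.3125 in plate, F_u = 58 ksi): end bolts L_c = 1.8125 − 0.8125/2 = 1.40625, R_n = min(1.2×1.40625×0.3125×58, 2.4×0.75×0.3125×58) = 30.586 kips/bolt; interior L_c = 2.375 − 0.8125 = 1.5625, R_n = 32.625 kips/bolt. φR_n = 0.75 × (1×30.586 + 1×32.625) = 47.4 kips.
Tension yield (gross): A_g = 6.9375×0.3125 = 2.168 in². φR_n = 0.90 × 36 × 2.168 = 70.2 kips.
Governing: min(45.1, 47.4, 70.2) = 45.1 kips → bolt shear.

45.1 kips (bolt shear governs)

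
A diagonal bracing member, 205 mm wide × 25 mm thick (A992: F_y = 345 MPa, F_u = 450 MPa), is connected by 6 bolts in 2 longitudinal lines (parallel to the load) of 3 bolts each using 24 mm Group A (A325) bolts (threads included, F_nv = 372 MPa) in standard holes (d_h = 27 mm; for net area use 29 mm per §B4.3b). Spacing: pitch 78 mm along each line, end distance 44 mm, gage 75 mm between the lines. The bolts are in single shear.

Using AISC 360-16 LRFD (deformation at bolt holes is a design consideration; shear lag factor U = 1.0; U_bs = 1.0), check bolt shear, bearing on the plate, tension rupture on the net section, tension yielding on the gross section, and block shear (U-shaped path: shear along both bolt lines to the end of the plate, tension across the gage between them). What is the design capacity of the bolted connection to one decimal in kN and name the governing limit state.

757.3 kN (bolt shear governs)

Bolt shear: A_b = π(24)²/4 = 452.39 mm². φR_n = 0.75 × 372 × 452.39 × 6 × 1 = 757.3 kN.
Bearing (25 mm plate, F_u = 450 MPa): end bolts L_c = 44 − 27/2 = 30.5, R_n = min(1.2×30.5×25×450, 2.4×24×25×450) = 411.75 kN/bolt; interior L_c = 78 − 27 = 51, R_n = 648 kN/bolt. φR_n = 0.75 × (2×411.75 + 4×648) = 2561.6 kN.
Tension rupture (net): A_n = (205 − 2×29)×25 = 3675 mm² (U = 1.0, A_e = A_n). φR_n = 0.75 × 450 × 3675 = 1240.3 kN.
Tension yield (gross): A_g = 205×25 = 5125 mm². φR_n = 0.90 × 345 × 5125 = 1591.3 kN.
Block shear: shear path 2×[44+2×78] = 2×200 mm, A_gv = 10000, A_nv = 2×(200 − 2.5×29)×25 = 6375 mm²; tension across gage: (75 − 1×29)×25 = 1150 mm². R_n = min(0.6×450×6375, 0.6×345×10000) + 1.0×450×1150 = min(1721.3, 2070) + 517.5 = 2238.8 kN. φR_n = 0.75 × 2238.8 = 1679.1 kN.
Governing: min(757.3, 2561.6, 1240.3, 1591.3, 1679.1) = 757.3 kN → bolt shear.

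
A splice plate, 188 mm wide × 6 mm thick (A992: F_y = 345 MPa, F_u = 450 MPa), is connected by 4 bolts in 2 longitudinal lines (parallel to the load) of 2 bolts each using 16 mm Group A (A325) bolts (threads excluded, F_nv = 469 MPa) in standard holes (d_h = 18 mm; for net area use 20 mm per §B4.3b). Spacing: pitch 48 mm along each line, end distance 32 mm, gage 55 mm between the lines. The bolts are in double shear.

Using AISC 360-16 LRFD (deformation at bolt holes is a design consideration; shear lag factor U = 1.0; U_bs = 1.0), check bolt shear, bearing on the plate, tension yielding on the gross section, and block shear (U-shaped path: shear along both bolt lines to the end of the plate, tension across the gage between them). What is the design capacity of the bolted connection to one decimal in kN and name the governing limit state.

Bolt shear: A_b = π(16)²/4 = 201.06 mm². φR_n = 0.75 × 469 × 201.06 × 4 × 2 = 565.8 kN.
Bearing (6 mm plate, F_u = 450 MPa): end bolts L_c = 32 − 18/2 = 23, R_n = min(1.2×23×6×450, 2.4×16×6×450) = 74.52 kN/bolt; interior L_c = 48 − 18 = 30, R_n = 97.2 kN/bolt. φR_n = 0.75 × (2×74.52 + 2×97.2) = 257.6 kN.
Tension yield (gross): A_g = 188×6 = 1128 mm². φR_n = 0.90 × 345 × 1128 = 350.2 kN.
Block shear: shear path 2×[32+1×48] = 2×80 mm, A_gv = 960, A_nv = 2×(80 − 1.5×20)×6 = 600 mm²; tension across gage: (55 − 1×20)×6 = 210 mm². R_n = min(0.6×450×600, 0.6×345×960) + 1.0×450×210 = min(162, 198.72) + 94.5 = 256.5 kN. φR_n = 0.75 × 256.5 = 192.4 kN.
Governing: min(565.8, 257.6, 350.2, 192.4) = 192.4 kN → block shear.

192.4 kN (block shear governs)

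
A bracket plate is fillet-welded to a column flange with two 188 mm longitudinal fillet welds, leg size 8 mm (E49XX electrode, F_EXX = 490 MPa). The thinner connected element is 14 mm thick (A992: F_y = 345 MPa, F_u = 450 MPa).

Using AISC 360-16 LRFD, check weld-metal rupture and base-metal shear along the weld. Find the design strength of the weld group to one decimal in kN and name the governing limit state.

Weld metal: throat = 0.707×8 = 5.656 mm, L = 2×188 = 376 mm. φR_n = 0.75 × 0.6 × 490 × 5.656 × 376 = 468.9 kN.
Base metal shear (14 mm plate): yield φR_n = 1.0×0.6×345×14×376 = 1089.6 kN; rupture φR_n = 0.75×0.6×450×14×376 = 1066.0 kN; take 1066.0 kN (rupture).
Governing: min(468.9, 1066.0) = 468.9 kN → weld metal.

468.9 kN (weld metal governs)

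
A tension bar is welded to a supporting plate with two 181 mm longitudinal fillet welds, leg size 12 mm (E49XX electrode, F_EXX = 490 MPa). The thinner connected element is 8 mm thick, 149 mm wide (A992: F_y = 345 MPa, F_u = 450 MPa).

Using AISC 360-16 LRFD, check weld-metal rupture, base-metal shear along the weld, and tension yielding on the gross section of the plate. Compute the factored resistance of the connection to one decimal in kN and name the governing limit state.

Weld metal: throat = 0.707×12 = 8.484 mm, L = 2×181 = 362 mm. φR_n = 0.75 × 0.6 × 490 × 8.484 × 362 = 677.2 kN.
Base metal shear (8 mm plate): yield φR_n = 1.0×0.6×345×8×362 = 599.5 kN; rupture φR_n = 0.75×0.6×450×8×362 = 586.4 kN; take 586.4 kN (rupture).
Tension yield (gross): A_g = 149×8 = 1192 mm². φR_n = 0.90 × 345 × 1192 = 370.1 kN.
Governing: min(677.2, 586.4, 370.1) = 370.1 kN → gross-section yield.

370.1 kN (gross-section yield governs)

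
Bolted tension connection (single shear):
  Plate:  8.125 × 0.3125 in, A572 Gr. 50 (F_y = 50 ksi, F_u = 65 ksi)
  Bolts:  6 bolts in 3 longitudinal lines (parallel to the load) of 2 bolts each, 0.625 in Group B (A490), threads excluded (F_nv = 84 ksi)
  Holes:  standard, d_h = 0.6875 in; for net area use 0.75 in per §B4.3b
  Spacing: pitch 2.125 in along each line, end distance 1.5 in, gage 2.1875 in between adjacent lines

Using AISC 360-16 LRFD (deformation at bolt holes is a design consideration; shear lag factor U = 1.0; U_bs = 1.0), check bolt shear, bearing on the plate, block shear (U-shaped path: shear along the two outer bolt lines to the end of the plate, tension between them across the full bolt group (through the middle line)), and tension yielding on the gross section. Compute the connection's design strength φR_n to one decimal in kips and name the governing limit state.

89.5 kips (block shear governs)

Bolt shear: A_b = π(0.625)²/4 = 0.3068 in². φR_n = 0.75 × 84 × 0.3068 × 6 × 1 = 116.0 kips.
Bearing (0.3125 in plate, F_u = 65 ksi): end bolts L_c = 1.5 − 0.6875/2 = 1.15625, R_n = min(1.2×1.15625×0.3125×65, 2.4×0.625×0.3125×65) = 28.184 kips/bolt; interior L_c = 2.125 − 0.6875 = 1.4375, R_n = 30.469 kips/bolt. φR_n = 0.75 × (3×28.184 + 3×30.469) = 132.0 kips.
Block shear: shear path 2×[1.5+1×2.125] = 2×3.625 in, A_gv = 2.2656, A_nv = 2×(3.625 − 1.5×0.75)×0.3125 = 1.5625 in²; tension across gage: (4.375 − 2×0.75)×0.3125 = 0.89844 in². R_n = min(0.6×65×1.5625, 0.6×50×2.2656) + 1.0×65×0.89844 = min(60.938, 67.968) + 58.399 = 119.34 kips. φR_n = 0.75 × 119.34 = 89.5 kips.
Tension yield (gross): A_g = 8.125×0.3125 = 2.5391 in². φR_n = 0.90 × 50 × 2.5391 = 114.3 kips.
Governing: min(116.0, 132.0, 89.5, 114.3) = 89.5 kips → block shear.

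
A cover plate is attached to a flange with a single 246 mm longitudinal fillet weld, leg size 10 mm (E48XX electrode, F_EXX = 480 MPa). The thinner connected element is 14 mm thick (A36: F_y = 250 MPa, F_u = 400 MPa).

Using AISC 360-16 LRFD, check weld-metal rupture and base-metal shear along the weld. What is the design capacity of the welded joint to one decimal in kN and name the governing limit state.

Weld metal: throat = 0.707×10 = 7.07 mm, L = 246 mm. φR_n = 0.75 × 0.6 × 480 × 7.07 × 246 = 375.7 kN.
Base metal shear (14 mm plate): yield φR_n = 1.0×0.6×250×14×246 = 516.6 kN; rupture φR_n = 0.75×0.6×400×14×246 = 619.9 kN; take 516.6 kN (yield).
Governing: min(375.7, 516.6) = 375.7 kN → weld metal.

375.7 kN (weld metal governs)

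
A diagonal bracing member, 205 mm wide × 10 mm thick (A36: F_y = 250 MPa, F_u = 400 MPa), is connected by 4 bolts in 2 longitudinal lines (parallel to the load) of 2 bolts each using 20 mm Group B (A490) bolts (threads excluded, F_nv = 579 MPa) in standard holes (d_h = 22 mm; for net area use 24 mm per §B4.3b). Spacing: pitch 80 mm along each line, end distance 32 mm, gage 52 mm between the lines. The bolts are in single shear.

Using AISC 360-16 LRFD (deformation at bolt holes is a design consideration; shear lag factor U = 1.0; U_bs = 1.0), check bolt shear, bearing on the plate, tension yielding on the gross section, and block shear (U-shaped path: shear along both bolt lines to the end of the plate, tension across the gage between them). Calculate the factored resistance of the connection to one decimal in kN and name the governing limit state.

Bolt shear: A_b = π(20)²/4 = 314.16 mm². φR_n = 0.75 × 579 × 314.16 × 4 × 1 = 545.7 kN.
Bearing (10 mm plate, F_u = 400 MPa): end bolts L_c = 32 − 22/2 = 21, R_n = min(1.2×21×10×400, 2.4×20×10×400) = 100.8 kN/bolt; interior L_c = 80 − 22 = 58, R_n = 192 kN/bolt. φR_n = 0.75 × (2×100.8 + 2×192) = 439.2 kN.
Tension yield (gross): A_g = 205×10 = 2050 mm². φR_n = 0.90 × 250 × 2050 = 461.3 kN.
Block shear: shear path 2×[32+1×80] = 2×112 mm, A_gv = 2240, A_nv = 2×(112 − 1.5×24)×10 = 1520 mm²; tension across gage: (52 − 1×24)×10 = 280 mm². R_n = min(0.6×400×1520, 0.6×250×2240) + 1.0×400×280 = min(364.8, 336) + 112 = 448 kN. φR_n = 0.75 × 448 = 336.0 kN.
Governing: min(545.7, 439.2, 461.3, 336.0) = 336.0 kN → block shear.

336.0 kN (block shear governs)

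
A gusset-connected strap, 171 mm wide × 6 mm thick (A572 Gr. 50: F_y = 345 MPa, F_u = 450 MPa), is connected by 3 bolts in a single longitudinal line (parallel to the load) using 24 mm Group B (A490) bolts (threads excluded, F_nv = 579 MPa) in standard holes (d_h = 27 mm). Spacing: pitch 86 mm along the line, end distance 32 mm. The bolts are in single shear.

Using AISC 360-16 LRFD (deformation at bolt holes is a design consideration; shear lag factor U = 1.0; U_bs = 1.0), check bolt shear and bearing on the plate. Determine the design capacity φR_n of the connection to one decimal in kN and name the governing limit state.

Bolt shear: A_b = π(24)²/4 = 452.39 mm². φR_n = 0.75 × 579 × 452.39 × 3 × 1 = 589.4 kN.
Bearing (6 mm plate, F_u = 450 MPa): end bolts L_c = 32 − 27/2 = 18.5, R_n = min(1.2×18.5×6×450, 2.4×24×6×450) = 59.94 kN/bolt; interior L_c = 86 − 27 = 59, R_n = 155.52 kN/bolt. φR_n = 0.75 × (1×59.94 + 2×155.52) = 278.2 kN.
Governing: min(589.4, 278.2) = 278.2 kN → bearing.

278.2 kN (bearing governs)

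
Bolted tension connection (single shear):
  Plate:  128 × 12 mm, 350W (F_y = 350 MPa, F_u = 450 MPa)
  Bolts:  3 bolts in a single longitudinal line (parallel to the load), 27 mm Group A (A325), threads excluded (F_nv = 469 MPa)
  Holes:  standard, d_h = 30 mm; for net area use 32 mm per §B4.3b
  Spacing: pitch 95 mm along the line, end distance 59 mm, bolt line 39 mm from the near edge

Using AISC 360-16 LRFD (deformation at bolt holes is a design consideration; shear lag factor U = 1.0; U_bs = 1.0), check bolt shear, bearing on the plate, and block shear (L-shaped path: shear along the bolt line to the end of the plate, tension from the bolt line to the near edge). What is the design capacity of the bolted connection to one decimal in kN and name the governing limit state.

Bolt shear: A_b = π(27)²/4 = 572.56 mm². φR_n = 0.75 × 469 × 572.56 × 3 × 1 = 604.2 kN.
Bearing (12 mm plate, F_u = 450 MPa): end bolts L_c = 59 − 30/2 = 44, R_n = min(1.2×44×12×450, 2.4×27×12×450) = 285.12 kN/bolt; interior L_c = 95 − 30 = 65, R_n = 349.92 kN/bolt. φR_n = 0.75 × (1×285.12 + 2×349.92) = 738.7 kN.
Block shear: shear path 1×[59+2×95] = 1×249 mm, A_gv = 2988, A_nv = 1×(249 − 2.5×32)×12 = 2028 mm²; tension to near edge: (39 − 0.5×32)×12 = 276 mm². R_n = min(0.6×450×2028, 0.6×350×2988) + 1.0×450×276 = min(547.56, 627.48) + 124.2 = 671.76 kN. φR_n = 0.75 × 671.76 = 503.8 kN.
Governing: min(604.2, 738.7, 503.8) = 503.8 kN → block shear.

503.8 kN (block shear governs)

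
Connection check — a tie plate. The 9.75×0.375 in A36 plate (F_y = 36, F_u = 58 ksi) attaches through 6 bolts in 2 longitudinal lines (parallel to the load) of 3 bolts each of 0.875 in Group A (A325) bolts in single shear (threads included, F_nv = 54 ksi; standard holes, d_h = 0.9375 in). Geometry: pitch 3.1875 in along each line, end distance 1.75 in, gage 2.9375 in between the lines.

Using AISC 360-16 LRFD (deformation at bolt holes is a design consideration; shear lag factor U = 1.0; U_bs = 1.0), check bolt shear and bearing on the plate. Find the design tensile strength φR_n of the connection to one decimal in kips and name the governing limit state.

146.1 kips (bolt shear governs)

Bolt shear: A_b = π(0.875)²/4 = 0.60132 in². φR_n = 0.75 × 54 × 0.60132 × 6 × 1 = 146.1 kips.
Bearing (0.375 in plate, F_u = 58 ksi): end bolts L_c = 1.75 − 0.9375/2 = 1.28125, R_n = min(1.2×1.28125×0.375×58, 2.4×0.875×0.375×58) = 33.441 kips/bolt; interior L_c = 3.1875 − 0.9375 = 2.25, R_n = 45.675 kips/bolt. φR_n = 0.75 × (2×33.441 + 4×45.675) = 187.2 kips.
Governing: min(146.1, 187.2) = 146.1 kips → bolt shear.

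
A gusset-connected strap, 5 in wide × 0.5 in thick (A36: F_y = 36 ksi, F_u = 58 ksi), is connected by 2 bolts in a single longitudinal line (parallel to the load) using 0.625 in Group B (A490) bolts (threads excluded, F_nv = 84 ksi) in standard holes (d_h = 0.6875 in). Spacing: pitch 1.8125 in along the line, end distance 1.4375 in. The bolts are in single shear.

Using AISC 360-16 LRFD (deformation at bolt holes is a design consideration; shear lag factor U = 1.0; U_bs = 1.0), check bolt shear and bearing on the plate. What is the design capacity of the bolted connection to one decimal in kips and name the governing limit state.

38.7 kips (bolt shear governs)

Bolt shear: A_b = π(0.625)²/4 = 0.3068 in². φR_n = 0.75 × 84 × 0.3068 × 2 × 1 = 38.7 kips.
Bearing (0.5 in plate, F_u = 58 ksi): end bolts L_c = 1.4375 − 0.6875/2 = 1.09375, R_n = min(1.2×1.09375×0.5×58, 2.4×0.625×0.5×58) = 38.063 kips/bolt; interior L_c = 1.8125 − 0.6875 = 1.125, R_n = 39.15 kips/bolt. φR_n = 0.75 × (1×38.063 + 1×39.15) = 57.9 kips.
Governing: min(38.7, 57.9) = 38.7 kips → bolt shear.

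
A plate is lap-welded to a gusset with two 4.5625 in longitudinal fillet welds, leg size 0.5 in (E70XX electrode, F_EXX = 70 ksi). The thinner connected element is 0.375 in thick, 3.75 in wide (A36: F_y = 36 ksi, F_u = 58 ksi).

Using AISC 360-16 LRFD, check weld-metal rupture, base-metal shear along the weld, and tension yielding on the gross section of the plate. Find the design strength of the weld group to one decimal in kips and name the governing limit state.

45.6 kips (gross-section yield governs)

Weld metal: throat = 0.707×0.5 = 0.3535 in, L = 2×4.5625 = 9.125 in. φR_n = 0.75 × 0.6 × 70 × 0.3535 × 9.125 = 101.6 kips.
Base metal shear (0.375 in plate): yield φR_n = 1.0×0.6×36×0.375×9.125 = 73.9 kips; rupture φR_n = 0.75×0.6×58×0.375×9.125 = 89.3 kips; take 73.9 kips (yield).
Tension yield (gross): A_g = 3.75×0.375 = 1.4063 in². φR_n = 0.90 × 36 × 1.4063 = 45.6 kips.
Governing: min(101.6, 73.9, 45.6) = 45.6 kips → gross-section yield.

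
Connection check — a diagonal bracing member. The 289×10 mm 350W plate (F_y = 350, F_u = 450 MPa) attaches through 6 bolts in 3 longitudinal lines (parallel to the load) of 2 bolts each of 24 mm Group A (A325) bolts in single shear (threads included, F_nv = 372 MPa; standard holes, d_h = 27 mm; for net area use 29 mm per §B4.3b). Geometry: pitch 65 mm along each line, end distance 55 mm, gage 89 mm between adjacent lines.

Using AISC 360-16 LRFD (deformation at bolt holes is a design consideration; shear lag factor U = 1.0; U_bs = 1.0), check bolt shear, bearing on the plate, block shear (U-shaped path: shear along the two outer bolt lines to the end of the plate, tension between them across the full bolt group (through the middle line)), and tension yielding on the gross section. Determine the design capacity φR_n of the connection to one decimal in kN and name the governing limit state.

Bolt shear: A_b = π(24)²/4 = 452.39 mm². φR_n = 0.75 × 372 × 452.39 × 6 × 1 = 757.3 kN.
Bearing (10 mm plate, F_u = 450 MPa): end bolts L_c = 55 − 27/2 = 41.5, R_n = min(1.2×41.5×10×450, 2.4×24×10×450) = 224.1 kN/bolt; interior L_c = 65 − 27 = 38, R_n = 205.2 kN/bolt. φR_n = 0.75 × (3×224.1 + 3×205.2) = 965.9 kN.
Block shear: shear path 2×[55+1×65] = 2×120 mm, A_gv = 2400, A_nv = 2×(120 − 1.5×29)×10 = 1530 mm²; tension across gage: (178 − 2×29)×10 = 1200 mm². R_n = min(0.6×450×1530, 0.6×350×2400) + 1.0×450×1200 = min(413.1, 504) + 540 = 953.1 kN. φR_n = 0.75 × 953.1 = 714.8 kN.
Tension yield (gross): A_g = 289×10 = 2890 mm². φR_n = 0.90 × 350 × 2890 = 910.4 kN.
Governing: min(757.3, 965.9, 714.8, 910.4) = 714.8 kN → block shear.

714.8 kN (block shear governs)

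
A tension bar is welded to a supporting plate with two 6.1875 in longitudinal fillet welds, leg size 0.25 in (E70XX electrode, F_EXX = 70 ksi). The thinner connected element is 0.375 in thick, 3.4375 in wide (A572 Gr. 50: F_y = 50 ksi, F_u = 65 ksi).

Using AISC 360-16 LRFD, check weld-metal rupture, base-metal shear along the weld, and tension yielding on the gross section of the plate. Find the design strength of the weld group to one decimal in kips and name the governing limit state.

Weld metal: throat = 0.707×0.25 = 0.17675 in, L = 2×6.1875 = 12.375 in. φR_n = 0.75 × 0.6 × 70 × 0.17675 × 12.375 = 68.9 kips.
Base metal shear (0.375 in plate): yield φR_n = 1.0×0.6×50×0.375×12.375 = 139.2 kips; rupture φR_n = 0.75×0.6×65×0.375×12.375 = 135.7 kips; take 135.7 kips (rupture).
Tension yield (gross): A_g = 3.4375×0.375 = 1.2891 in². φR_n = 0.90 × 50 × 1.2891 = 58.0 kips.
Governing: min(68.9, 135.7, 58.0) = 58.0 kips → gross-section yield.

58.0 kips (gross-section yield governs)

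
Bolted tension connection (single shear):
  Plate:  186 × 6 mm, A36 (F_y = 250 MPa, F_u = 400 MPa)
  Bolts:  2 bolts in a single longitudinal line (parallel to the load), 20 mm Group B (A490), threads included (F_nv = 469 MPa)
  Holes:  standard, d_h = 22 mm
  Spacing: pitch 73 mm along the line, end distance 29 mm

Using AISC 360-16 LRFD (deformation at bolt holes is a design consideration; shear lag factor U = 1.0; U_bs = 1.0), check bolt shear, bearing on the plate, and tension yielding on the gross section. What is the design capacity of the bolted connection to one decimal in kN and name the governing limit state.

Bolt shear: A_b = π(20)²/4 = 314.16 mm². φR_n = 0.75 × 469 × 314.16 × 2 × 1 = 221.0 kN.
Bearing (6 mm plate, F_u = 400 MPa): end bolts L_c = 29 − 22/2 = 18, R_n = min(1.2×18×6×400, 2.4×20×6×400) = 51.84 kN/bolt; interior L_c = 73 − 22 = 51, R_n = 115.2 kN/bolt. φR_n = 0.75 × (1×51.84 + 1×115.2) = 125.3 kN.
Tension yield (gross): A_g = 186×6 = 1116 mm². φR_n = 0.90 × 250 × 1116 = 251.1 kN.
Governing: min(221.0, 125.3, 251.1) = 125.3 kN → bearing.

125.3 kN (bearing governs)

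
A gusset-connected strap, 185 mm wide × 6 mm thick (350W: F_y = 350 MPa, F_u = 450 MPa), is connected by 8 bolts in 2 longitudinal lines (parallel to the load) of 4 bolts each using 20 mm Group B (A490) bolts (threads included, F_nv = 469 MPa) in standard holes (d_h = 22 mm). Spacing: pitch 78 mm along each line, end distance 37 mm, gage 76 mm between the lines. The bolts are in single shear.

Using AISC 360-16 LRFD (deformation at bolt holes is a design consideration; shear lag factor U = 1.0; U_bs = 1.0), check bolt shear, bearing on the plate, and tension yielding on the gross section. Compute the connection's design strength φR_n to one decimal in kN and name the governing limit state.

Bolt shear: A_b = π(20)²/4 = 314.16 mm². φR_n = 0.75 × 469 × 314.16 × 8 × 1 = 884.0 kN.
Bearing (6 mm plate, F_u = 450 MPa): end bolts L_c = 37 − 22/2 = 26, R_n = min(1.2×26×6×450, 2.4×20×6×450) = 84.24 kN/bolt; interior L_c = 78 − 22 = 56, R_n = 129.6 kN/bolt. φR_n = 0.75 × (2×84.24 + 6×129.6) = 709.6 kN.
Tension yield (gross): A_g = 185×6 = 1110 mm². φR_n = 0.90 × 350 × 1110 = 349.7 kN.
Governing: min(884.0, 709.6, 349.7) = 349.7 kN → gross-section yield.

349.7 kN (gross-section yield governs)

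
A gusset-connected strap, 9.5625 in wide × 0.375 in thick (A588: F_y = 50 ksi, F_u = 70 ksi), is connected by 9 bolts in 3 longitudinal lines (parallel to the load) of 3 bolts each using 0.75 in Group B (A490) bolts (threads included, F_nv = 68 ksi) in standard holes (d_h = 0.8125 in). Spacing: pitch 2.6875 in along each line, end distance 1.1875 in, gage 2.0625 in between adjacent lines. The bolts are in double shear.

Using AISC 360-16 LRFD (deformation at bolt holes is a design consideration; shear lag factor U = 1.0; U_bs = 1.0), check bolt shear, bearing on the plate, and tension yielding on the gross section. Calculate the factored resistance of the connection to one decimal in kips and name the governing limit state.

Bolt shear: A_b = π(0.75)²/4 = 0.44179 in². φR_n = 0.75 × 68 × 0.44179 × 9 × 2 = 405.6 kips.
Bearing (0.375 in plate, F_u = 70 ksi): end bolts L_c = 1.1875 − 0.8125/2 = 0.78125, R_n = min(1.2×0.78125×0.375×70, 2.4×0.75×0.375×70) = 24.609 kips/bolt; interior L_c = 2.6875 − 0.8125 = 1.875, R_n = 47.25 kips/bolt. φR_n = 0.75 × (3×24.609 + 6×47.25) = 268.0 kips.
Tension yield (gross): A_g = 9.5625×0.375 = 3.5859 in². φR_n = 0.90 × 50 × 3.5859 = 161.4 kips.
Governing: min(405.6, 268.0, 161.4) = 161.4 kips → gross-section yield.

161.4 kips (gross-section yield governs)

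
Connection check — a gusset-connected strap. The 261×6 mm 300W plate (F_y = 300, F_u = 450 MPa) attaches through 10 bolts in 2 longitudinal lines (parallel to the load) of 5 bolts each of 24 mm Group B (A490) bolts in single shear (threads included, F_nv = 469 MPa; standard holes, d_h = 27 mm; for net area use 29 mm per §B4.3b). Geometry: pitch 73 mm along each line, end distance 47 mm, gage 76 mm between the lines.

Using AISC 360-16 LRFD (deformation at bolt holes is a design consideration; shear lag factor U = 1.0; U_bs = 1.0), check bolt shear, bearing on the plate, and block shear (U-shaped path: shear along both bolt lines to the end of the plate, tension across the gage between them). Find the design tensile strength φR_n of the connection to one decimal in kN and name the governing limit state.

Bolt shear: A_b = π(24)²/4 = 452.39 mm². φR_n = 0.75 × 469 × 452.39 × 10 × 1 = 1591.3 kN.
Bearing (6 mm plate, F_u = 450 MPa): end bolts L_c = 47 − 27/2 = 33.5, R_n = min(1.2×33.5×6×450, 2.4×24×6×450) = 108.54 kN/bolt; interior L_c = 73 − 27 = 46, R_n = 149.04 kN/bolt. φR_n = 0.75 × (2×108.54 + 8×149.04) = 1057.1 kN.
Block shear: shear path 2×[47+4×73] = 2×339 mm, A_gv = 4068, A_nv = 2×(339 − 4.5×29)×6 = 2502 mm²; tension across gage: (76 − 1×29)×6 = 282 mm². R_n = min(0.6×450×2502, 0.6×300×4068) + 1.0×450×282 = min(675.54, 732.24) + 126.9 = 802.44 kN. φR_n = 0.75 × 802.44 = 601.8 kN.
Governing: min(1591.3, 1057.1, 601.8) = 601.8 kN → block shear.

601.8 kN (block shear governs)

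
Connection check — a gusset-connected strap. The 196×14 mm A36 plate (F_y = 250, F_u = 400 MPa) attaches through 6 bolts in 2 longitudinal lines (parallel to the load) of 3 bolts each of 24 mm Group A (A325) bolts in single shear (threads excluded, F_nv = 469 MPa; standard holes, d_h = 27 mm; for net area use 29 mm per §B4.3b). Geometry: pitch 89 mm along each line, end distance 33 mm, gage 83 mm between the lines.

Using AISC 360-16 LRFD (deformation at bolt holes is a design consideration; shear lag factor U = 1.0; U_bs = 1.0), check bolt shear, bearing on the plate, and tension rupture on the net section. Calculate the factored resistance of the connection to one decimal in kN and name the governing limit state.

Bolt shear: A_b = π(24)²/4 = 452.39 mm². φR_n = 0.75 × 469 × 452.39 × 6 × 1 = 954.8 kN.
Bearing (14 mm plate, F_u = 400 MPa): end bolts L_c = 33 − 27/2 = 19.5, R_n = min(1.2×19.5×14×400, 2.4×24×14×400) = 131.04 kN/bolt; interior L_c = 89 − 27 = 62, R_n = 322.56 kN/bolt. φR_n = 0.75 × (2×131.04 + 4×322.56) = 1164.2 kN.
Tension rupture (net): A_n = (196 − 2×29)×14 = 1932 mm² (U = 1.0, A_e = A_n). φR_n = 0.75 × 400 × 1932 = 579.6 kN.
Governing: min(954.8, 1164.2, 579.6) = 579.6 kN → net-section rupture.

579.6 kN (net-section rupture governs)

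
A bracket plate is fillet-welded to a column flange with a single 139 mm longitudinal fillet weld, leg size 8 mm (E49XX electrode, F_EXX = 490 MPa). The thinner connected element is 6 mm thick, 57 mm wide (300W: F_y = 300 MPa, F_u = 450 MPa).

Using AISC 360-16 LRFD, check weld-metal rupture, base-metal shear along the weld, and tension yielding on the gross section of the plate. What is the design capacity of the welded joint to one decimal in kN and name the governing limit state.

Weld metal: throat = 0.707×8 = 5.656 mm, L = 139 mm. φR_n = 0.75 × 0.6 × 490 × 5.656 × 139 = 173.4 kN.
Base metal shear (6 mm plate): yield φR_n = 1.0×0.6×300×6×139 = 150.1 kN; rupture φR_n = 0.75×0.6×450×6×139 = 168.9 kN; take 150.1 kN (yield).
Tension yield (gross): A_g = 57×6 = 342 mm². φR_n = 0.90 × 300 × 342 = 92.3 kN.
Governing: min(173.4, 150.1, 92.3) = 92.3 kN → gross-section yield.

92.3 kN (gross-section yield governs)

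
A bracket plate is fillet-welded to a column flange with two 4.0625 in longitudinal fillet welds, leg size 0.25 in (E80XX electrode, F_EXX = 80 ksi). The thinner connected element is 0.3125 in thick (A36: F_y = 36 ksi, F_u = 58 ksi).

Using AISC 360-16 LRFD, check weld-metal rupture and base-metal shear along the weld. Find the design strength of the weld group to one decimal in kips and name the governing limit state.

Weld metal: throat = 0.707×0.25 = 0.17675 in, L = 2×4.0625 = 8.125 in. φR_n = 0.75 × 0.6 × 80 × 0.17675 × 8.125 = 51.7 kips.
Base metal shear (0.3125 in plate): yield φR_n = 1.0×0.6×36×0.3125×8.125 = 54.8 kips; rupture φR_n = 0.75×0.6×58×0.3125×8.125 = 66.3 kips; take 54.8 kips (yield).
Governing: min(51.7, 54.8) = 51.7 kips → weld metal.

51.7 kips (weld metal governs)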